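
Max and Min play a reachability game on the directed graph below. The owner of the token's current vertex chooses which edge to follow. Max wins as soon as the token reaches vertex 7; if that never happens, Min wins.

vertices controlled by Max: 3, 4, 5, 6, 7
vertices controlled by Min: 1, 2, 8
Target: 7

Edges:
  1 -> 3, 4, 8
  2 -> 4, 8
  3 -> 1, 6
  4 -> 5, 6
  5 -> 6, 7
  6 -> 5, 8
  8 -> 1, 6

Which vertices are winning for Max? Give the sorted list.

A0 = {7}
A1: add {5} — 5 (Max) has 5→7.
A2: add {4, 6} — 4 (Max) has 4→5; 6 (Max) has 6→5.
A3: add {3} — 3 (Max) has 3→6.
A4 = A3; e.g. 1 (Min) can still go to 8. Fixed point.
Max's winning region = {3, 4, 5, 6, 7}.

3, 4, 5, 6, 7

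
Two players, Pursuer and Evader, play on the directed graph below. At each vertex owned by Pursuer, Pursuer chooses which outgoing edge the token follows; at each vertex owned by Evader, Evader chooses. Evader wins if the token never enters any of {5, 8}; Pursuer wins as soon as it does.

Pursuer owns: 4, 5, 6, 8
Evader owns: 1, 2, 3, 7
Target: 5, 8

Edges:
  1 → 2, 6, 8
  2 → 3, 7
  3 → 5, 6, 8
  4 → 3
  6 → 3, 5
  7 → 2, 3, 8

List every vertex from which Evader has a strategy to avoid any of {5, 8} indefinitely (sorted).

A0 = {5, 8}
A1: add {6} — 6 (Pursuer) has 6→5.
A2: add {3} — 3 (Evader): all of {5, 6, 8} already in.
A3: add {4} — 4 (Pursuer) has 4→3.
A4 = A3; e.g. 1 (Evader) can still go to 2. Fixed point.
Pursuer's attractor = {3, 4, 5, 6, 8}; Evader avoids the target exactly from the complement.

1, 2, 7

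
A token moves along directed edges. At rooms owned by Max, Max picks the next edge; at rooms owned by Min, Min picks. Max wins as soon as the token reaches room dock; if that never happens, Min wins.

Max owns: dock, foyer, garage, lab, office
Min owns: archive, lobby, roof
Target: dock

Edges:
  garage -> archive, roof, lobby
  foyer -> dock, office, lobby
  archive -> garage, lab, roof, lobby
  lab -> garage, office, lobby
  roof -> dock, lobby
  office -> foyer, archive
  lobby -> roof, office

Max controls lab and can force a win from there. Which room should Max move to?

A0 = {dock}
A1: add {foyer} — foyer (Max) has foyer→dock.
A2: add {office} — office (Max) has office→foyer.
A3: add {lab} — lab (Max) has lab→office.
A4 = A3; e.g. garage (Max) has no edge into A3. Fixed point.
From lab, successor office is in the attractor (rank 2); the other successors garage, lobby are not.

office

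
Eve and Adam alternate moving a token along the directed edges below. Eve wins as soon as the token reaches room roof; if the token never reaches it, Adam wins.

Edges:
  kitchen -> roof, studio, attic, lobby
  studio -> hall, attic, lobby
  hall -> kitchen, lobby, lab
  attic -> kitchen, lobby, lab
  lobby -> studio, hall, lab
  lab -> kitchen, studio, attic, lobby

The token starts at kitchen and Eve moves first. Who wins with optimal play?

Track states (vertex, player-to-move).
A0 = {(roof,Eve), (roof,Adam)}
A1: add {(kitchen,Eve)}.
(kitchen,Eve) ∈ A1 ⇒ Eve forces the target.

Eve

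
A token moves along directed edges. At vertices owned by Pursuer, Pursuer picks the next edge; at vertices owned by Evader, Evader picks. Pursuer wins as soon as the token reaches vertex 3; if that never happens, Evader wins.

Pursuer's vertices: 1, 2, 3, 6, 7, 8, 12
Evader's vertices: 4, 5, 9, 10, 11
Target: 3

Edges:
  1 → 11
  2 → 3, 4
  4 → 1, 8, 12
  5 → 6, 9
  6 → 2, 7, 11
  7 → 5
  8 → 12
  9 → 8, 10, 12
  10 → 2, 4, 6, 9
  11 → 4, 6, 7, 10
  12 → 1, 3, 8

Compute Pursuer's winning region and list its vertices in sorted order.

2, 3, 6, 8, 12

A0 = {3}
A1: add {2, 12} — 2 (Pursuer) has 2→3; 12 (Pursuer) has 12→3.
A2: add {6, 8} — 6 (Pursuer) has 6→2; 8 (Pursuer) has 8→12.
A3 = A2; e.g. 1 (Pursuer) has no edge into A2. Fixed point.
Pursuer's winning region = {2, 3, 6, 8, 12}.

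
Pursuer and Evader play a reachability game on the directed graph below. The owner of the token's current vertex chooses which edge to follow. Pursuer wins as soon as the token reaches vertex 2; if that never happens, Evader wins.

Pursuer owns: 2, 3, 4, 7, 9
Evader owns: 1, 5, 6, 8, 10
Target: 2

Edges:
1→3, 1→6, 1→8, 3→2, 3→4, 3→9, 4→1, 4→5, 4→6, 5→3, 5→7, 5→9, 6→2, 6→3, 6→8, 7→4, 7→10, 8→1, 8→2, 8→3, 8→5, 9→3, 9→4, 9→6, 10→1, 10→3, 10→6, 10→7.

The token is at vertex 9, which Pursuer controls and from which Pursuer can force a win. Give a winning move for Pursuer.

3

A0 = {2}
A1: add {3} — 3 (Pursuer) has 3→2.
A2: add {9} — 9 (Pursuer) has 9→3.
A3 = A2; e.g. 1 (Evader) can still go to 6. Fixed point.
From 9, successor 3 is in the attractor (rank 1); the other successors 4, 6 are not.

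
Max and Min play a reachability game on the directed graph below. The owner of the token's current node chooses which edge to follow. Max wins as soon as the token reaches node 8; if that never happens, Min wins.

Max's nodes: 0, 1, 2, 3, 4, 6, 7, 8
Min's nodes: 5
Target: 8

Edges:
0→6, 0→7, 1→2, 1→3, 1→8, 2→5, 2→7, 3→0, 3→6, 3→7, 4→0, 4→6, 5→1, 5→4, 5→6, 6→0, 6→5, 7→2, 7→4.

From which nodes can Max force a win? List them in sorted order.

1, 8

A0 = {8}
A1: add {1} — 1 (Max) has 1→8.
A2 = A1; e.g. 0 (Max) has no edge into A1. Fixed point.
Max's winning region = {1, 8}.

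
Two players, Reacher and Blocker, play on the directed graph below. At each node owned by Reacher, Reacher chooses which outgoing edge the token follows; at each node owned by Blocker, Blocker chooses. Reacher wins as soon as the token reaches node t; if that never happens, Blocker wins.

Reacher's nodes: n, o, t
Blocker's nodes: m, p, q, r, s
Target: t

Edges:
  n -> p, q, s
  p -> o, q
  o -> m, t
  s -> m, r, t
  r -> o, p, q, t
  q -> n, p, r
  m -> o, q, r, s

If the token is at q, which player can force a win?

A0 = {t}
A1: add {o} — o (Reacher) has o→t.
A2 = A1; e.g. m (Blocker) can still go to q. Fixed point.
q never enters the attractor, so Blocker can avoid the target forever.

Blocker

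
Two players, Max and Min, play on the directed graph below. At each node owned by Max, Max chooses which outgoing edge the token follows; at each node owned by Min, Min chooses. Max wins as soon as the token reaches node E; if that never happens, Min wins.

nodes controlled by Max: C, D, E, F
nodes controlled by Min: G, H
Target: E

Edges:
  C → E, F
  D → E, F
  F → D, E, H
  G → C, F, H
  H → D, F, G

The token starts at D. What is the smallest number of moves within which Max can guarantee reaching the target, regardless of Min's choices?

1

A0 = {E}
A1: add {C, D, F} — C (Max) has C→E; D (Max) has D→E; F (Max) has F→E.
A2 = A1; e.g. G (Min) can still go to H. Fixed point.
D enters the attractor at level 1, so Max can force the target in 1 move from there.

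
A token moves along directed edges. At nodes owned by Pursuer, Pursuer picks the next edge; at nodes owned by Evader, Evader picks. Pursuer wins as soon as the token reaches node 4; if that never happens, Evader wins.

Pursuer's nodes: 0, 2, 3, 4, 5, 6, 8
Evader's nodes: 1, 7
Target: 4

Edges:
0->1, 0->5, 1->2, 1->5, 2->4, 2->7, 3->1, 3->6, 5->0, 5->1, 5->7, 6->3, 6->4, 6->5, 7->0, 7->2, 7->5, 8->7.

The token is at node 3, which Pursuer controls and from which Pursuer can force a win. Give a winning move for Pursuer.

A0 = {4}
A1: add {2, 6} — 2 (Pursuer) has 2→4; 6 (Pursuer) has 6→4.
A2: add {3} — 3 (Pursuer) has 3→6.
A3 = A2; e.g. 0 (Pursuer) has no edge into A2. Fixed point.
From 3, successor 6 is in the attractor (rank 1); the other successor 1 is not.

6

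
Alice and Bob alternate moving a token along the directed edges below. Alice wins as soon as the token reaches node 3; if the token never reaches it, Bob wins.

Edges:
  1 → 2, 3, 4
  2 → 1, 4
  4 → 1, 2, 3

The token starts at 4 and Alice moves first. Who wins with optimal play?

Alice

Track states (vertex, player-to-move).
A0 = {(3,Alice), (3,Bob)}
A1: add {(1,Alice), (4,Alice)}.
(4,Alice) ∈ A1 ⇒ Alice forces the target.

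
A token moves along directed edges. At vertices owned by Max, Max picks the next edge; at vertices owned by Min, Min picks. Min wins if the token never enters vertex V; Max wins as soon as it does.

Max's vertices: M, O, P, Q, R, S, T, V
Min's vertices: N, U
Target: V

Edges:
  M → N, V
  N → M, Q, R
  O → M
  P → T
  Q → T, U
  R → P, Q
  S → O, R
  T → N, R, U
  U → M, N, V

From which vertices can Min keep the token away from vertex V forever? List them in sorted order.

N, P, Q, R, T, U

A0 = {V}
A1: add {M} — M (Max) has M→V.
A2: add {O} — O (Max) has O→M.
A3: add {S} — S (Max) has S→O.
A4 = A3; e.g. N (Min) can still go to Q. Fixed point.
Max's attractor = {M, O, S, V}; Min avoids the target exactly from the complement.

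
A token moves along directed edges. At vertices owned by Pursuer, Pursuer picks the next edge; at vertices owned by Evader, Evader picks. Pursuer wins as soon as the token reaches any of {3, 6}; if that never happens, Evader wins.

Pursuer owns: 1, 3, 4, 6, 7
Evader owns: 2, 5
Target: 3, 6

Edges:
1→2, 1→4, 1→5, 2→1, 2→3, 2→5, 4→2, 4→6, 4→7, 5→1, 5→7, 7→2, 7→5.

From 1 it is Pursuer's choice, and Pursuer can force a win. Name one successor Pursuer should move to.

4

A0 = {3, 6}
A1: add {4} — 4 (Pursuer) has 4→6.
A2: add {1} — 1 (Pursuer) has 1→4.
A3 = A2; e.g. 2 (Evader) can still go to 5. Fixed point.
From 1, successor 4 is in the attractor (rank 1); the other successors 2, 5 are not.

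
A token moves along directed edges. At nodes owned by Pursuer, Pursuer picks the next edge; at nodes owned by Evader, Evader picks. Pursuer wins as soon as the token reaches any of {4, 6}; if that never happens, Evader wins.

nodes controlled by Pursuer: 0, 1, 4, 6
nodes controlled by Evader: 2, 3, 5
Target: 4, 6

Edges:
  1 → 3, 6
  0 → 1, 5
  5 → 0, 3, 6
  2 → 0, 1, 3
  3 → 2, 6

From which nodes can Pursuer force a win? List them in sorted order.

A0 = {4, 6}
A1: add {1} — 1 (Pursuer) has 1→6.
A2: add {0} — 0 (Pursuer) has 0→1.
A3 = A2; e.g. 2 (Evader) can still go to 3. Fixed point.
Pursuer's winning region = {0, 1, 4, 6}.

0, 1, 4, 6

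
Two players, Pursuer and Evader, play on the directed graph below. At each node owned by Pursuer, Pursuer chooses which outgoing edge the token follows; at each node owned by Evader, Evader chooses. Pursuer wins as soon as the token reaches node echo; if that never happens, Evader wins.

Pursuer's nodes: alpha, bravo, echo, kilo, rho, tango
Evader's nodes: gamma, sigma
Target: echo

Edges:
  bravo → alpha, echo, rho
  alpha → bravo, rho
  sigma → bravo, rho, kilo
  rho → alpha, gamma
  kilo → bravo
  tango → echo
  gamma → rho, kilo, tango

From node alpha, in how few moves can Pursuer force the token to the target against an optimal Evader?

A0 = {echo}
A1: add {bravo, tango} — bravo (Pursuer) has bravo→echo; tango (Pursuer) has tango→echo.
A2: add {alpha, kilo} — alpha (Pursuer) has alpha→bravo; kilo (Pursuer) has kilo→bravo.
alpha enters the attractor at level 2, so Pursuer can force the target in 2 moves from there.

2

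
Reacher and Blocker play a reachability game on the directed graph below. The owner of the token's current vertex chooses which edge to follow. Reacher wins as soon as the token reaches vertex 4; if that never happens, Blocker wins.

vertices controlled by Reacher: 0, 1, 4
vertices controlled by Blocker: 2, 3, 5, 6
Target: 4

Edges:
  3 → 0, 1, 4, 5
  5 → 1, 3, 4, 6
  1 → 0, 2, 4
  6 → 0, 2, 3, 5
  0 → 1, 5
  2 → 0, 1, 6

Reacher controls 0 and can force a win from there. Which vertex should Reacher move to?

A0 = {4}
A1: add {1} — 1 (Reacher) has 1→4.
A2: add {0} — 0 (Reacher) has 0→1.
A3 = A2; e.g. 2 (Blocker) can still go to 6. Fixed point.
From 0, successor 1 is in the attractor (rank 1); the other successor 5 is not.

1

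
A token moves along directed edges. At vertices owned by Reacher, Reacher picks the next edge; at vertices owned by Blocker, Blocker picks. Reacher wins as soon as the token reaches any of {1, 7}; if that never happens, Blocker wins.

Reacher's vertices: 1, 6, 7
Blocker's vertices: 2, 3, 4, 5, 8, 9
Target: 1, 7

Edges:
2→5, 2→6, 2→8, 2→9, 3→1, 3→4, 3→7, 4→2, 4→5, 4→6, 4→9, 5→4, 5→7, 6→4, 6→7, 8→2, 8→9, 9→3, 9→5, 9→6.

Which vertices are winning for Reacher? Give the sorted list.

A0 = {1, 7}
A1: add {6} — 6 (Reacher) has 6→7.
A2 = A1; e.g. 2 (Blocker) can still go to 5. Fixed point.
Reacher's winning region = {1, 6, 7}.

1, 6, 7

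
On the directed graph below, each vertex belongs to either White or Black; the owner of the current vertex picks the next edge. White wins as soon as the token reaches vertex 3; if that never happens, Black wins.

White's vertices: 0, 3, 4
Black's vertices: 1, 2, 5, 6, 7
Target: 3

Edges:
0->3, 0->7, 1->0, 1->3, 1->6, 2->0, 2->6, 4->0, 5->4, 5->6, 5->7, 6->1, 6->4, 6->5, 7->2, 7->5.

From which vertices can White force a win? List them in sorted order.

A0 = {3}
A1: add {0} — 0 (White) has 0→3.
A2: add {4} — 4 (White) has 4→0.
A3 = A2; e.g. 1 (Black) can still go to 6. Fixed point.
White's winning region = {0, 3, 4}.

0, 3, 4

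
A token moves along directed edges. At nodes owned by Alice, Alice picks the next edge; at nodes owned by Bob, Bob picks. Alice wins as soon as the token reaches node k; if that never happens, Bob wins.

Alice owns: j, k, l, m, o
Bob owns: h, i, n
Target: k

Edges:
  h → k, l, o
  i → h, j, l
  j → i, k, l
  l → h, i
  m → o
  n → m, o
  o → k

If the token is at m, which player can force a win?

Alice

A0 = {k}
A1: add {j, o} — j (Alice) has j→k; o (Alice) has o→k.
A2: add {m} — m (Alice) has m→o.
m ∈ A2, so Alice can force the target.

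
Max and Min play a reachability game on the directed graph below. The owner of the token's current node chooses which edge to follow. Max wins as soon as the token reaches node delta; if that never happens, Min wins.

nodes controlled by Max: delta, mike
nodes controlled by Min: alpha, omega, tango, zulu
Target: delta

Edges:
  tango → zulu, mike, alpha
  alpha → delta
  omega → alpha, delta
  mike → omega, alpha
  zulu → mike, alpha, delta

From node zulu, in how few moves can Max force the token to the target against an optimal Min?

A0 = {delta}
A1: add {alpha} — alpha (Min): all of {delta} already in.
A2: add {mike, omega} — mike (Max) has mike→alpha; omega (Min): all of {alpha, delta} already in.
A3: add {zulu} — zulu (Min): all of {mike, alpha, delta} already in.
zulu enters the attractor at level 3, so Max can force the target in 3 moves from there.

3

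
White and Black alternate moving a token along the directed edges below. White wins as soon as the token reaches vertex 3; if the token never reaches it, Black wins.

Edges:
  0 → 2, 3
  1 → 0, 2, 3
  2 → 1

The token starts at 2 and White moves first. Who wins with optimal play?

Black

Track states (vertex, player-to-move).
A0 = {(3,White), (3,Black)}
A1: add {(0,White), (1,White)}.
A2: add {(2,Black)}.
A3 = A2; e.g. (0,Black) stays out. (2,White) never enters ⇒ Black avoids the target.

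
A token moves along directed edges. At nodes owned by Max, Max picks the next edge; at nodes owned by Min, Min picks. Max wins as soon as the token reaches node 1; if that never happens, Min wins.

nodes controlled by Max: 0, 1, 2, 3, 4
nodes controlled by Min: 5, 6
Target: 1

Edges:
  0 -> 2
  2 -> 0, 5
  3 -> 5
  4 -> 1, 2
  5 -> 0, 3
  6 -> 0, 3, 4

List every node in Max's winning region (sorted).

1, 4

A0 = {1}
A1: add {4} — 4 (Max) has 4→1.
A2 = A1; e.g. 0 (Max) has no edge into A1. Fixed point.
Max's winning region = {1, 4}.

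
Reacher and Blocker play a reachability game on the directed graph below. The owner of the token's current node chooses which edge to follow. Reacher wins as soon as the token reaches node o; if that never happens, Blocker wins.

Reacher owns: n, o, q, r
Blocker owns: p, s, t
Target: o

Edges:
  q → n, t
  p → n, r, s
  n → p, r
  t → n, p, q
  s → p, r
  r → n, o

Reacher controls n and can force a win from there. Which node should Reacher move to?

A0 = {o}
A1: add {r} — r (Reacher) has r→o.
A2: add {n} — n (Reacher) has n→r.
A3: add {q} — q (Reacher) has q→n.
A4 = A3; e.g. p (Blocker) can still go to s. Fixed point.
From n, successor r is in the attractor (rank 1); the other successor p is not.

r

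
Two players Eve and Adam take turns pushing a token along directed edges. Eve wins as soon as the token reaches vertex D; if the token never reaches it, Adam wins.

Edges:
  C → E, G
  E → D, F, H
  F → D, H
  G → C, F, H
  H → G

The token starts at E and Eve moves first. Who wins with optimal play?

Eve

Track states (vertex, player-to-move).
A0 = {(D,Eve), (D,Adam)}
A1: add {(E,Eve), (F,Eve)}.
(E,Eve) ∈ A1 ⇒ Eve forces the target.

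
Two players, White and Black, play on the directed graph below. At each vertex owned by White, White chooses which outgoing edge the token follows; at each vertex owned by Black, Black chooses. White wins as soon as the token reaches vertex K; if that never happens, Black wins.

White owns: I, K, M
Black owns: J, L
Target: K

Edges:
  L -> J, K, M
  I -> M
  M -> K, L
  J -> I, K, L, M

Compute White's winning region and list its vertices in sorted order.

I, K, M

A0 = {K}
A1: add {M} — M (White) has M→K.
A2: add {I} — I (White) has I→M.
A3 = A2; e.g. J (Black) can still go to L. Fixed point.
White's winning region = {I, K, M}.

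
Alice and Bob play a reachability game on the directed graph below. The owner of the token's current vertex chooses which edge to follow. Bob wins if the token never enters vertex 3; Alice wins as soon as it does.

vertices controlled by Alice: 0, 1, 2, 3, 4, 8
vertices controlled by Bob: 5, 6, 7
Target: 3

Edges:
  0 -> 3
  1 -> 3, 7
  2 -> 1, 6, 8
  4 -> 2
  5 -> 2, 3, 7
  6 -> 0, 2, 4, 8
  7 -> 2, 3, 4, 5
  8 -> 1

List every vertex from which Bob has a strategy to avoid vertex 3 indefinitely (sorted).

A0 = {3}
A1: add {0, 1} — 0 (Alice) has 0→3; 1 (Alice) has 1→3.
A2: add {2, 8} — 2 (Alice) has 2→1; 8 (Alice) has 8→1.
A3: add {4} — 4 (Alice) has 4→2.
A4: add {6} — 6 (Bob): all of {0, 2, 4, 8} already in.
A5 = A4; e.g. 5 (Bob) can still go to 7. Fixed point.
Alice's attractor = {0, 1, 2, 3, 4, 6, 8}; Bob avoids the target exactly from the complement.

5, 7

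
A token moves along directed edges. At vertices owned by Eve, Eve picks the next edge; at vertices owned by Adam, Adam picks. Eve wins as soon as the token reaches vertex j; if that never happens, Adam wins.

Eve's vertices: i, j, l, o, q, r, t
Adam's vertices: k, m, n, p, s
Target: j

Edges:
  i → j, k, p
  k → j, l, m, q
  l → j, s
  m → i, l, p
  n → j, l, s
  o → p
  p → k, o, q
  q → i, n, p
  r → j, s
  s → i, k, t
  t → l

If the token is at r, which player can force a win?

Eve

A0 = {j}
A1: add {i, l, r} — i (Eve) has i→j; l (Eve) has l→j; r (Eve) has r→j.
r ∈ A1, so Eve can force the target.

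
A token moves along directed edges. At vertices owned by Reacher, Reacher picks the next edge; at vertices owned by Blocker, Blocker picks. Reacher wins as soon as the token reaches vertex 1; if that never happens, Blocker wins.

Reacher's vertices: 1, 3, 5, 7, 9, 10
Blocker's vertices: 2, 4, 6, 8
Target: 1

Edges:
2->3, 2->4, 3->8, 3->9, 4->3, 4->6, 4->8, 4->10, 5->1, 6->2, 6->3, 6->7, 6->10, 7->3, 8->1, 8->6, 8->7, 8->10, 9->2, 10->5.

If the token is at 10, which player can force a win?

Reacher

A0 = {1}
A1: add {5} — 5 (Reacher) has 5→1.
A2: add {10} — 10 (Reacher) has 10→5.
A3 = A2; e.g. 2 (Blocker) can still go to 3. Fixed point.
10 ∈ A2, so Reacher can force the target.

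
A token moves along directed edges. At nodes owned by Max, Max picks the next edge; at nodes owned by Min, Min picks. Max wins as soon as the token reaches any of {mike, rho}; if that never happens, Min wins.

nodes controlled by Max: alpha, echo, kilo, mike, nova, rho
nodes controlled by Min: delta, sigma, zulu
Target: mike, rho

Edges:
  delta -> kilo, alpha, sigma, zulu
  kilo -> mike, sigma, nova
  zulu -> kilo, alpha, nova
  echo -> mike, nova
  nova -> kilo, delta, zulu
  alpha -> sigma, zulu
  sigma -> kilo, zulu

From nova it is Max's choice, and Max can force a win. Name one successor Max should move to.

A0 = {mike, rho}
A1: add {echo, kilo} — kilo (Max) has kilo→mike; echo (Max) has echo→mike.
A2: add {nova} — nova (Max) has nova→kilo.
A3 = A2; e.g. alpha (Max) has no edge into A2. Fixed point.
From nova, successor kilo is in the attractor (rank 1); the other successors delta, zulu are not.

kilo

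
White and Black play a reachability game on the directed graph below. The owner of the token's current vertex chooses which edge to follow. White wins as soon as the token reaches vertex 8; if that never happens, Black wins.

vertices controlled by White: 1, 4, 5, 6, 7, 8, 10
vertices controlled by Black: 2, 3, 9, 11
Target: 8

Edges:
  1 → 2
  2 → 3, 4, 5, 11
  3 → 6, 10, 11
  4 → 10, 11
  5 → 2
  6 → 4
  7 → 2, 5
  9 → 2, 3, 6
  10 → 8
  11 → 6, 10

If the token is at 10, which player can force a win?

White

A0 = {8}
A1: add {10} — 10 (White) has 10→8.
10 ∈ A1, so White can force the target.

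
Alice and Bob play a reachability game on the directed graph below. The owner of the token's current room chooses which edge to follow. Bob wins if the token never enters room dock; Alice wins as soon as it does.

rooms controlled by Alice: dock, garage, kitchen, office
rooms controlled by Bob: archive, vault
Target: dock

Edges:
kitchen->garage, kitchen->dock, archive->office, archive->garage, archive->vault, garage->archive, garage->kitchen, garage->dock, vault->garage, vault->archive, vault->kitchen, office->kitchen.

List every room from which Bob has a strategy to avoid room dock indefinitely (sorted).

A0 = {dock}
A1: add {garage, kitchen} — garage (Alice) has garage→dock; kitchen (Alice) has kitchen→dock.
A2: add {office} — office (Alice) has office→kitchen.
A3 = A2; e.g. archive (Bob) can still go to vault. Fixed point.
Alice's attractor = {dock, garage, kitchen, office}; Bob avoids the target exactly from the complement.

archive, vault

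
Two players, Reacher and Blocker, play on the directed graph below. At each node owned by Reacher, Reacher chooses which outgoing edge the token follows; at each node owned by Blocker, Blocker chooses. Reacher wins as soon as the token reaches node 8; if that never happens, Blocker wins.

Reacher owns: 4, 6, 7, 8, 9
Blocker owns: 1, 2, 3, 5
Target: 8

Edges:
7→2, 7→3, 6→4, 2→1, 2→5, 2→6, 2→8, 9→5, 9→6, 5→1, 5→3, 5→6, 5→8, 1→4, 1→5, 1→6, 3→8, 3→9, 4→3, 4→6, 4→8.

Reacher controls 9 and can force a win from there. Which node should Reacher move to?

6

A0 = {8}
A1: add {4} — 4 (Reacher) has 4→8.
A2: add {6} — 6 (Reacher) has 6→4.
A3: add {9} — 9 (Reacher) has 9→6.
A4: add {3} — 3 (Blocker): all of {8, 9} already in.
A5: add {7} — 7 (Reacher) has 7→3.
A6 = A5; e.g. 1 (Blocker) can still go to 5. Fixed point.
From 9, successor 6 is in the attractor (rank 2); the other successor 5 is not.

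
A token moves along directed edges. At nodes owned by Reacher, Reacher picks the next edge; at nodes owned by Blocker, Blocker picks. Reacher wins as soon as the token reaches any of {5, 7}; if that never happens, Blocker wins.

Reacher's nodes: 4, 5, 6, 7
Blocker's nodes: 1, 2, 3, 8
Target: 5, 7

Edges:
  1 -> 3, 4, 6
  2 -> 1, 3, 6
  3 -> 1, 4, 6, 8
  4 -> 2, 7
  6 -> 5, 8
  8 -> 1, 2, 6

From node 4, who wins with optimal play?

Reacher

A0 = {5, 7}
A1: add {4, 6} — 4 (Reacher) has 4→7; 6 (Reacher) has 6→5.
A2 = A1; e.g. 1 (Blocker) can still go to 3. Fixed point.
4 ∈ A1, so Reacher can force the target.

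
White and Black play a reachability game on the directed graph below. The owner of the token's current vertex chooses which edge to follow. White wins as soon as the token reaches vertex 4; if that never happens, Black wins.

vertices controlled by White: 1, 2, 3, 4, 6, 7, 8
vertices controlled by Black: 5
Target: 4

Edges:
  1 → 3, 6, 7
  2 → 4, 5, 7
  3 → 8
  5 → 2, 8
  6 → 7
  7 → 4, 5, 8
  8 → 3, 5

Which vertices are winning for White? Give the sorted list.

A0 = {4}
A1: add {2, 7} — 2 (White) has 2→4; 7 (White) has 7→4.
A2: add {1, 6} — 1 (White) has 1→7; 6 (White) has 6→7.
A3 = A2; e.g. 3 (White) has no edge into A2. Fixed point.
White's winning region = {1, 2, 4, 6, 7}.

1, 2, 4, 6, 7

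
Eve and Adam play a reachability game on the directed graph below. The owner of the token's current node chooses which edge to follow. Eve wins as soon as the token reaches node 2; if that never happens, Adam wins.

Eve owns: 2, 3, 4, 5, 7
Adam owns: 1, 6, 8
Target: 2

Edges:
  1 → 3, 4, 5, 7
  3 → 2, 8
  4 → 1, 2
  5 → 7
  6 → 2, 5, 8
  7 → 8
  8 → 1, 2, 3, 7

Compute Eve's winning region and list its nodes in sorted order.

A0 = {2}
A1: add {3, 4} — 3 (Eve) has 3→2; 4 (Eve) has 4→2.
A2 = A1; e.g. 1 (Adam) can still go to 5. Fixed point.
Eve's winning region = {2, 3, 4}.

2, 3, 4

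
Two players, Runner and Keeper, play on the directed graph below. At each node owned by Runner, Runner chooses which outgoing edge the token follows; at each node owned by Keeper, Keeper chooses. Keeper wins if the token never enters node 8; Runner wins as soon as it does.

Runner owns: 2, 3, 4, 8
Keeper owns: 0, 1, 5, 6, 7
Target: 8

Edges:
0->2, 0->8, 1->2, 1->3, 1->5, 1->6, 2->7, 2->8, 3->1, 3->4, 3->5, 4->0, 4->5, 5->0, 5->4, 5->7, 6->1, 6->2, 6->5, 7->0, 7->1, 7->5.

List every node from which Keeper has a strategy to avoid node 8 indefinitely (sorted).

A0 = {8}
A1: add {2} — 2 (Runner) has 2→8.
A2: add {0} — 0 (Keeper): all of {2, 8} already in.
A3: add {4} — 4 (Runner) has 4→0.
A4: add {3} — 3 (Runner) has 3→4.
A5 = A4; e.g. 1 (Keeper) can still go to 5. Fixed point.
Runner's attractor = {0, 2, 3, 4, 8}; Keeper avoids the target exactly from the complement.

1, 5, 6, 7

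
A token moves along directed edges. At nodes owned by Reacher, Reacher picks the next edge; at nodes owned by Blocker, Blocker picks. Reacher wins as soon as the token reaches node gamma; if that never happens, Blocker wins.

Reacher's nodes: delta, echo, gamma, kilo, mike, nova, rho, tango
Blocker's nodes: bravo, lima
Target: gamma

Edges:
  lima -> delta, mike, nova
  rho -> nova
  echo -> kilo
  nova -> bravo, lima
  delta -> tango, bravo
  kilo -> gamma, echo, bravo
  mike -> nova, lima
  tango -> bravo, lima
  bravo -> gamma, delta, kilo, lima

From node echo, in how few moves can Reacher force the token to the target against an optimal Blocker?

2

A0 = {gamma}
A1: add {kilo} — kilo (Reacher) has kilo→gamma.
A2: add {echo} — echo (Reacher) has echo→kilo.
A3 = A2; e.g. delta (Reacher) has no edge into A2. Fixed point.
echo enters the attractor at level 2, so Reacher can force the target in 2 moves from there.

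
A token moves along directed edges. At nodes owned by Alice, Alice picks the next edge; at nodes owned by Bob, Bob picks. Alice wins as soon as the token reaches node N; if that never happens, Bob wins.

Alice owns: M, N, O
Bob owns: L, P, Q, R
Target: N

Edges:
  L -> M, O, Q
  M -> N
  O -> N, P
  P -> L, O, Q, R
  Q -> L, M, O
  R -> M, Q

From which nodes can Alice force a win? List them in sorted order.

M, N, O

A0 = {N}
A1: add {M, O} — M (Alice) has M→N; O (Alice) has O→N.
A2 = A1; e.g. L (Bob) can still go to Q. Fixed point.
Alice's winning region = {M, N, O}.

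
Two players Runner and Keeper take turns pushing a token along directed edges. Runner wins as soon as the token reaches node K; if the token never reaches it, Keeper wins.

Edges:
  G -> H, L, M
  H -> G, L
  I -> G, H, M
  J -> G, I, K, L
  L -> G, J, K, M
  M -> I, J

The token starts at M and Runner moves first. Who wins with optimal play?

Track states (vertex, player-to-move).
A0 = {(K,Runner), (K,Keeper)}
A1: add {(J,Runner), (L,Runner)}.
A2 = A1; e.g. (G,Runner) stays out. (M,Runner) never enters ⇒ Keeper avoids the target.

Keeper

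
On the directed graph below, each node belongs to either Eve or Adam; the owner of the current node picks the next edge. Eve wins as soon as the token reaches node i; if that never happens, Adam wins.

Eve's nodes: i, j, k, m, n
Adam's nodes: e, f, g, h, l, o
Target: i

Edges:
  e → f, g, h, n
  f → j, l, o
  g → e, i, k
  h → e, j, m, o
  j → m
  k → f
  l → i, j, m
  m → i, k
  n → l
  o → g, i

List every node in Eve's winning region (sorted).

i, j, l, m, n

A0 = {i}
A1: add {m} — m (Eve) has m→i.
A2: add {j} — j (Eve) has j→m.
A3: add {l} — l (Adam): all of {i, j, m} already in.
A4: add {n} — n (Eve) has n→l.
A5 = A4; e.g. e (Adam) can still go to f. Fixed point.
Eve's winning region = {i, j, l, m, n}.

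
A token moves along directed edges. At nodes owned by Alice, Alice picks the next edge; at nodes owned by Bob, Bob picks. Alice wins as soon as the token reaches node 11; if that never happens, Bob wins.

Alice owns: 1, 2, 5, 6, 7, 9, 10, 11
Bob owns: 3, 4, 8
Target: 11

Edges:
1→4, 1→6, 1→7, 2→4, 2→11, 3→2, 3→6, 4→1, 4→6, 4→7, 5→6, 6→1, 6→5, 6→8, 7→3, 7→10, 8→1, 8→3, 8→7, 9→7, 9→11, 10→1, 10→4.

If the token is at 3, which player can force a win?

A0 = {11}
A1: add {2, 9} — 2 (Alice) has 2→11; 9 (Alice) has 9→11.
A2 = A1; e.g. 1 (Alice) has no edge into A1. Fixed point.
3 never enters the attractor, so Bob can avoid the target forever.

Bob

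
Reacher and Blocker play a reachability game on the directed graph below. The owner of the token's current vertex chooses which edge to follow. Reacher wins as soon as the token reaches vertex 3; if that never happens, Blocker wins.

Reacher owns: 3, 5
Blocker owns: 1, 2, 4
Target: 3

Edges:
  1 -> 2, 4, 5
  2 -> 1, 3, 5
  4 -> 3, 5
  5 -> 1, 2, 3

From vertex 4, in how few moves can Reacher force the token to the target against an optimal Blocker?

2

A0 = {3}
A1: add {5} — 5 (Reacher) has 5→3.
A2: add {4} — 4 (Blocker): all of {3, 5} already in.
A3 = A2; e.g. 1 (Blocker) can still go to 2. Fixed point.
4 enters the attractor at level 2, so Reacher can force the target in 2 moves from there.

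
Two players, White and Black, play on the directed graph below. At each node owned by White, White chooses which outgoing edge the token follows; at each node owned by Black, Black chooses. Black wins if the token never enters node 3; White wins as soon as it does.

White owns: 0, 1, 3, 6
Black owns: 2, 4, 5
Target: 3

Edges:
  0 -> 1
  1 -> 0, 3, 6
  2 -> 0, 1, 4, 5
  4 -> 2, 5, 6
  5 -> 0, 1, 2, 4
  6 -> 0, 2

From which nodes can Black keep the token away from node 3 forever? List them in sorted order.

2, 4, 5

A0 = {3}
A1: add {1} — 1 (White) has 1→3.
A2: add {0} — 0 (White) has 0→1.
A3: add {6} — 6 (White) has 6→0.
A4 = A3; e.g. 2 (Black) can still go to 4. Fixed point.
White's attractor = {0, 1, 3, 6}; Black avoids the target exactly from the complement.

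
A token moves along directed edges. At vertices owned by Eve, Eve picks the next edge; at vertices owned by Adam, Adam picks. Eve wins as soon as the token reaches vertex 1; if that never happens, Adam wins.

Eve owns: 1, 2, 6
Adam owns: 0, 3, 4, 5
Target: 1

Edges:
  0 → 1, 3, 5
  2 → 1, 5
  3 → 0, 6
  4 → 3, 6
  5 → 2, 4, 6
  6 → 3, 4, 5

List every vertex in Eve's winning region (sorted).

1, 2

A0 = {1}
A1: add {2} — 2 (Eve) has 2→1.
A2 = A1; e.g. 0 (Adam) can still go to 3. Fixed point.
Eve's winning region = {1, 2}.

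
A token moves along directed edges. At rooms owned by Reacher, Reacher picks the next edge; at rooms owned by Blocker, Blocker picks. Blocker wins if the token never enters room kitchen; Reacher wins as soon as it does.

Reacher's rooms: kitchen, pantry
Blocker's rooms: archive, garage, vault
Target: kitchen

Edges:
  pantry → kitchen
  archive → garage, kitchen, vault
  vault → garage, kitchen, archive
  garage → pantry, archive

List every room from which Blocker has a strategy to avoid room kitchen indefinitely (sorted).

A0 = {kitchen}
A1: add {pantry} — pantry (Reacher) has pantry→kitchen.
A2 = A1; e.g. garage (Blocker) can still go to archive. Fixed point.
Reacher's attractor = {kitchen, pantry}; Blocker avoids the target exactly from the complement.

archive, garage, vault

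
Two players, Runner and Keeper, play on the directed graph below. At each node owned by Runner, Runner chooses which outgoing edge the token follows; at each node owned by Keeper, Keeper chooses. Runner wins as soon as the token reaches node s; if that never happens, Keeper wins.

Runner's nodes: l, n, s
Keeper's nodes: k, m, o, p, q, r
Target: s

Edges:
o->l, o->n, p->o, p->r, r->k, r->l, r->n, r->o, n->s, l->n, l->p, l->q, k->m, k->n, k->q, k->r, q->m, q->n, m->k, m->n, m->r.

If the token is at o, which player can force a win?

Runner

A0 = {s}
A1: add {n} — n (Runner) has n→s.
A2: add {l} — l (Runner) has l→n.
A3: add {o} — o (Keeper): all of {l, n} already in.
A4 = A3; e.g. k (Keeper) can still go to m. Fixed point.
o ∈ A3, so Runner can force the target.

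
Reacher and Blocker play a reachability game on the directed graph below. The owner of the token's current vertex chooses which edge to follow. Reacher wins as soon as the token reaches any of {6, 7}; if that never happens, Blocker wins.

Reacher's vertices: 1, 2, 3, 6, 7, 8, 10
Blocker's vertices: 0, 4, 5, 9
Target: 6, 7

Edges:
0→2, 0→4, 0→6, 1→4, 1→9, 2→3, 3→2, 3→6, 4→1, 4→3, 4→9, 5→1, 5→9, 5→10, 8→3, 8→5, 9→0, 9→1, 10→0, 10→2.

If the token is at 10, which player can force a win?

A0 = {6, 7}
A1: add {3} — 3 (Reacher) has 3→6.
A2: add {2, 8} — 2 (Reacher) has 2→3; 8 (Reacher) has 8→3.
A3: add {10} — 10 (Reacher) has 10→2.
A4 = A3; e.g. 0 (Blocker) can still go to 4. Fixed point.
10 ∈ A3, so Reacher can force the target.

Reacher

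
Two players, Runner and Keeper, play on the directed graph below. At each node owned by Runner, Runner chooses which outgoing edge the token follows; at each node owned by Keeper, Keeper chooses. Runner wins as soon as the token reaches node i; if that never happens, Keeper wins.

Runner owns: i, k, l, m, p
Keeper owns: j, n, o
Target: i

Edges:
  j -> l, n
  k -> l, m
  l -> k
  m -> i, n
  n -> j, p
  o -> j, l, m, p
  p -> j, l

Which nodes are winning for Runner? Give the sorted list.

i, k, l, m, p

A0 = {i}
A1: add {m} — m (Runner) has m→i.
A2: add {k} — k (Runner) has k→m.
A3: add {l} — l (Runner) has l→k.
A4: add {p} — p (Runner) has p→l.
A5 = A4; e.g. j (Keeper) can still go to n. Fixed point.
Runner's winning region = {i, k, l, m, p}.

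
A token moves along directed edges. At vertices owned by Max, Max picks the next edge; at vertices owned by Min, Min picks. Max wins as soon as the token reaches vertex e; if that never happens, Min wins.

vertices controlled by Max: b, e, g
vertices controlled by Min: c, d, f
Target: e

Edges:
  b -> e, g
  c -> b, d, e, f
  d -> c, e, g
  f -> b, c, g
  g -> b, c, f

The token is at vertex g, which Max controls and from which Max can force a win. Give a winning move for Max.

A0 = {e}
A1: add {b} — b (Max) has b→e.
A2: add {g} — g (Max) has g→b.
A3 = A2; e.g. c (Min) can still go to d. Fixed point.
From g, successor b is in the attractor (rank 1); the other successors c, f are not.

b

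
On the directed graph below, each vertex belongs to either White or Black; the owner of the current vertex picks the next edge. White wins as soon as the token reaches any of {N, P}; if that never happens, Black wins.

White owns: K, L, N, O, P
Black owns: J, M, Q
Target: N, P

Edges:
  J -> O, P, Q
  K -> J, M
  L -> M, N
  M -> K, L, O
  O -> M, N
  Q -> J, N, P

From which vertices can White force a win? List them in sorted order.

L, N, O, P

A0 = {N, P}
A1: add {L, O} — L (White) has L→N; O (White) has O→N.
A2 = A1; e.g. J (Black) can still go to Q. Fixed point.
White's winning region = {L, N, O, P}.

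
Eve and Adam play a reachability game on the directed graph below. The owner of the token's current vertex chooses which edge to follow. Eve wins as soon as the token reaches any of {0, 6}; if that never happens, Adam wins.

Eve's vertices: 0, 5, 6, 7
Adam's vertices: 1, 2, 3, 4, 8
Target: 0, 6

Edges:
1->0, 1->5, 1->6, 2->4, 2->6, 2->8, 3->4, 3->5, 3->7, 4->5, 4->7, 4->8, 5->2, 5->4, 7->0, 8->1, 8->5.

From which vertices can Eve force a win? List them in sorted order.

A0 = {0, 6}
A1: add {7} — 7 (Eve) has 7→0.
A2 = A1; e.g. 1 (Adam) can still go to 5. Fixed point.
Eve's winning region = {0, 6, 7}.

0, 6, 7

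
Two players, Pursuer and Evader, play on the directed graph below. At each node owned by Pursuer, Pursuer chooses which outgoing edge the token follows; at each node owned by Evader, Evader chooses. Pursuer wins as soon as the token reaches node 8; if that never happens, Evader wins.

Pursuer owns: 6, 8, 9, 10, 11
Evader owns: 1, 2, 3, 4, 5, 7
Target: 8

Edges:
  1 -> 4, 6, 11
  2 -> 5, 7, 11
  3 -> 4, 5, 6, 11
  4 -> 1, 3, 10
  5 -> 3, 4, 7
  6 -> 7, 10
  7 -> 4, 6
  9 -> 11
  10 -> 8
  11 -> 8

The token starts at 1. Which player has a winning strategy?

A0 = {8}
A1: add {10, 11} — 10 (Pursuer) has 10→8; 11 (Pursuer) has 11→8.
A2: add {6, 9} — 6 (Pursuer) has 6→10; 9 (Pursuer) has 9→11.
A3 = A2; e.g. 1 (Evader) can still go to 4. Fixed point.
1 never enters the attractor, so Evader can avoid the target forever.

Evader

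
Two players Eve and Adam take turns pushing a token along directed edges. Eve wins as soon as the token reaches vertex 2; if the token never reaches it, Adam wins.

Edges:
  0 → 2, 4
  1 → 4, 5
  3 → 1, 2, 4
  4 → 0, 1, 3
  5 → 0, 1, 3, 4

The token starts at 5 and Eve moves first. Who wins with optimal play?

Track states (vertex, player-to-move).
A0 = {(2,Eve), (2,Adam)}
A1: add {(0,Eve), (3,Eve)}.
A2 = A1; e.g. (0,Adam) stays out. (5,Eve) never enters ⇒ Adam avoids the target.

Adam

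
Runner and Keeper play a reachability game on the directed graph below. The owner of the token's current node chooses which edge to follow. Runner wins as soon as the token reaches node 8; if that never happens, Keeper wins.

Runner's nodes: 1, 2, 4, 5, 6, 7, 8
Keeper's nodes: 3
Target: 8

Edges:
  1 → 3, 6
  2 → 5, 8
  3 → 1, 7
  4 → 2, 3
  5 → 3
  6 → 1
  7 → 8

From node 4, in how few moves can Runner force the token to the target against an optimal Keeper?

A0 = {8}
A1: add {2, 7} — 2 (Runner) has 2→8; 7 (Runner) has 7→8.
A2: add {4} — 4 (Runner) has 4→2.
A3 = A2; e.g. 1 (Runner) has no edge into A2. Fixed point.
4 enters the attractor at level 2, so Runner can force the target in 2 moves from there.

2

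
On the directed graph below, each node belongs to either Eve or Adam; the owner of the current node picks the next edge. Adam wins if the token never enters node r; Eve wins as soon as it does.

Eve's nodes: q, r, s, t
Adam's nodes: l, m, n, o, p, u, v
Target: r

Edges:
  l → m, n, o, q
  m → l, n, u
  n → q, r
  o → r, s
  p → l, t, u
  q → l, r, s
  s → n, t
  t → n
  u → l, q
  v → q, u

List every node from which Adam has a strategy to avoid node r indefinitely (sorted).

l, m, p, u, v

A0 = {r}
A1: add {q} — q (Eve) has q→r.
A2: add {n} — n (Adam): all of {q, r} already in.
A3: add {s, t} — s (Eve) has s→n; t (Eve) has t→n.
A4: add {o} — o (Adam): all of {r, s} already in.
A5 = A4; e.g. l (Adam) can still go to m. Fixed point.
Eve's attractor = {n, o, q, r, s, t}; Adam avoids the target exactly from the complement.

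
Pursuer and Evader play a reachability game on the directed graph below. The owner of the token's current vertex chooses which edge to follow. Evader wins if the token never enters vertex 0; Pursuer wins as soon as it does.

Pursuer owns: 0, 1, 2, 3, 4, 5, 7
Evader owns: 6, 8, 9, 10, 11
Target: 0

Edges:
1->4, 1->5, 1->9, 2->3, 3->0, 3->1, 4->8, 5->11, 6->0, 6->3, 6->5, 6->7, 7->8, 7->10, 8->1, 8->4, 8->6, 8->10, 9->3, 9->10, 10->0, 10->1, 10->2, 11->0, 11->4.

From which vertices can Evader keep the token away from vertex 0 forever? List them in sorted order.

A0 = {0}
A1: add {3} — 3 (Pursuer) has 3→0.
A2: add {2} — 2 (Pursuer) has 2→3.
A3 = A2; e.g. 1 (Pursuer) has no edge into A2. Fixed point.
Pursuer's attractor = {0, 2, 3}; Evader avoids the target exactly from the complement.

1, 4, 5, 6, 7, 8, 9, 10, 11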